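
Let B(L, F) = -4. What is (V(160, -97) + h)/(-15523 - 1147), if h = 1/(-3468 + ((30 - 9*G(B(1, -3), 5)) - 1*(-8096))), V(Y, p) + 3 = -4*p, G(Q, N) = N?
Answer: -888003/38449355 ≈ -0.023095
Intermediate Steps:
V(Y, p) = -3 - 4*p
h = 1/4613 (h = 1/(-3468 + ((30 - 9*5) - 1*(-8096))) = 1/(-3468 + ((30 - 45) + 8096)) = 1/(-3468 + (-15 + 8096)) = 1/(-3468 + 8081) = 1/4613 ≈ 0.00021678)
(V(160, -97) + h)/(-15523 - 1147) = ((-3 - 4*(-97)) + 1/4613)/(-15523 - 1147) = ((-3 + 388) + 1/4613)/(-16670) = (385 + 1/4613)*(-1/16670) = (1776006/4613)*(-1/16670) = -888003/38449355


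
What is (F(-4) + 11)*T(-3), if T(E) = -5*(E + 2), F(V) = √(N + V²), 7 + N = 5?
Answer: 55 + 5*√14 ≈ 73.708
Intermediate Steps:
N = -2 (N = -7 + 5 = -2)
F(V) = √(-2 + V²)
T(E) = -10 - 5*E (T(E) = -5*(2 + E) = -10 - 5*E)
(F(-4) + 11)*T(-3) = (√(-2 + (-4)²) + 11)*(-10 - 5*(-3)) = (√(-2 + 16) + 11)*(-10 + 15) = (√14 + 11)*5 = (11 + √14)*5 = 55 + 5*√14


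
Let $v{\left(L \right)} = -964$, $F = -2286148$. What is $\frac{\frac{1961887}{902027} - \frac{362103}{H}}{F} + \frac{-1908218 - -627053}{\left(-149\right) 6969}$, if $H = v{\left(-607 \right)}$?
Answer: $\frac{848841396432221347097}{688075970902088350288} \approx 1.2336$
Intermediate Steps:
$H = -964$
$\frac{\frac{1961887}{902027} - \frac{362103}{H}}{F} + \frac{-1908218 - -627053}{\left(-149\right) 6969} = \frac{\frac{1961887}{902027} - \frac{362103}{-964}}{-2286148} + \frac{-1908218 - -627053}{\left(-149\right) 6969} = \left(1961887 \cdot \frac{1}{902027} - - \frac{362103}{964}\right) \left(- \frac{1}{2286148}\right) + \frac{-1908218 + 627053}{-1038381} = \left(\frac{1961887}{902027} + \frac{362103}{964}\right) \left(- \frac{1}{2286148}\right) - - \frac{427055}{346127} = \frac{328517941849}{869554028} \left(- \frac{1}{2286148}\right) + \frac{427055}{346127} = - \frac{328517941849}{1987929202004144} + \frac{427055}{346127} = \frac{848841396432221347097}{688075970902088350288}$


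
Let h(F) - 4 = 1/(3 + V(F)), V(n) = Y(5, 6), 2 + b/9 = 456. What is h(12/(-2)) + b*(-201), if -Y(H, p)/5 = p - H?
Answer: -1642565/2 ≈ -8.2128e+5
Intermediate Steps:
b = 4086 (b = -18 + 9*456 = -18 + 4104 = 4086)
Y(H, p) = -5*p + 5*H (Y(H, p) = -5*(p - H) = -5*p + 5*H)
V(n) = -5 (V(n) = -5*6 + 5*5 = -30 + 25 = -5)
h(F) = 7/2 (h(F) = 4 + 1/(3 - 5) = 4 + 1/(-2) = 4 - ½ = 7/2)
h(12/(-2)) + b*(-201) = 7/2 + 4086*(-201) = 7/2 - 821286 = -1642565/2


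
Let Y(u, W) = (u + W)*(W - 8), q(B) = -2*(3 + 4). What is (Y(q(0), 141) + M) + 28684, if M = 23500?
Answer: 69075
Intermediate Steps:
q(B) = -14 (q(B) = -2*7 = -14)
Y(u, W) = (-8 + W)*(W + u) (Y(u, W) = (W + u)*(-8 + W) = (-8 + W)*(W + u))
(Y(q(0), 141) + M) + 28684 = ((141² - 8*141 - 8*(-14) + 141*(-14)) + 23500) + 28684 = ((19881 - 1128 + 112 - 1974) + 23500) + 28684 = (16891 + 23500) + 28684 = 40391 + 28684 = 69075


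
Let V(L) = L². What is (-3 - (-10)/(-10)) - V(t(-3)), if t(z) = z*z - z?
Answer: -148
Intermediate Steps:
t(z) = z² - z
(-3 - (-10)/(-10)) - V(t(-3)) = (-3 - (-10)/(-10)) - (-3*(-1 - 3))² = (-3 - (-10)*(-1)/10) - (-3*(-4))² = (-3 - 2*½) - 1*12² = (-3 - 1) - 1*144 = -4 - 144 = -148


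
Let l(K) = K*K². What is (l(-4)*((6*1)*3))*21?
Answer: -24192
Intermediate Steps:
l(K) = K³
(l(-4)*((6*1)*3))*21 = ((-4)³*((6*1)*3))*21 = -384*3*21 = -64*18*21 = -1152*21 = -24192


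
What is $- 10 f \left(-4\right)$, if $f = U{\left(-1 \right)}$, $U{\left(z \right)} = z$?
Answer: $-40$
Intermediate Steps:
$f = -1$
$- 10 f \left(-4\right) = \left(-10\right) \left(-1\right) \left(-4\right) = 10 \left(-4\right) = -40$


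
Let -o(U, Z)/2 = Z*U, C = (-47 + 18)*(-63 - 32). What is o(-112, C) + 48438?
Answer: 665558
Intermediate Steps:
C = 2755 (C = -29*(-95) = 2755)
o(U, Z) = -2*U*Z (o(U, Z) = -2*Z*U = -2*U*Z)
o(-112, C) + 48438 = -2*(-112)*2755 + 48438 = 617120 + 48438 = 665558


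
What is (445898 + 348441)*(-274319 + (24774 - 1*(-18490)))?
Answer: -183535997645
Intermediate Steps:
(445898 + 348441)*(-274319 + (24774 - 1*(-18490))) = 794339*(-274319 + (24774 + 18490)) = 794339*(-274319 + 43264) = 794339*(-231055) = -183535997645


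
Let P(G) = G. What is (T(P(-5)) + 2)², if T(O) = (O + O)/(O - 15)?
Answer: 25/4 ≈ 6.2500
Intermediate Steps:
T(O) = 2*O/(-15 + O) (T(O) = (2*O)/(-15 + O) = 2*O/(-15 + O))
(T(P(-5)) + 2)² = (2*(-5)/(-15 - 5) + 2)² = (2*(-5)/(-20) + 2)² = (2*(-5)*(-1/20) + 2)² = (½ + 2)² = (5/2)² = 25/4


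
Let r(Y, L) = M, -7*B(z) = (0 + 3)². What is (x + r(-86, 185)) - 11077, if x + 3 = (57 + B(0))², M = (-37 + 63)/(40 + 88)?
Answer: -25011843/3136 ≈ -7975.7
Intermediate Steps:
B(z) = -9/7 (B(z) = -(0 + 3)²/7 = -⅐*3² = -⅐*9 = -9/7)
M = 13/64 (M = 26/128 = 26*(1/128) = 13/64 ≈ 0.20313)
r(Y, L) = 13/64
x = 151953/49 (x = -3 + (57 - 9/7)² = -3 + (390/7)² = -3 + 152100/49 = 151953/49 ≈ 3101.1)
(x + r(-86, 185)) - 11077 = (151953/49 + 13/64) - 11077 = 9725629/3136 - 11077 = -25011843/3136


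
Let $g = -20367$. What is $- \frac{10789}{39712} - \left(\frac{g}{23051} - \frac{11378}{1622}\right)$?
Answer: $\frac{5661973003683}{742390464032} \approx 7.6267$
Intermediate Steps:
$- \frac{10789}{39712} - \left(\frac{g}{23051} - \frac{11378}{1622}\right) = - \frac{10789}{39712} - \left(- \frac{20367}{23051} - \frac{11378}{1622}\right) = \left(-10789\right) \frac{1}{39712} - \left(\left(-20367\right) \frac{1}{23051} - \frac{5689}{811}\right) = - \frac{10789}{39712} - \left(- \frac{20367}{23051} - \frac{5689}{811}\right) = - \frac{10789}{39712} - - \frac{147654776}{18694361} = - \frac{10789}{39712} + \frac{147654776}{18694361} = \frac{5661973003683}{742390464032}$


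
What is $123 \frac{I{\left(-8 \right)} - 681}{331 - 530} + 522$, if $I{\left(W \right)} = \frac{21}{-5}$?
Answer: $\frac{940788}{995} \approx 945.52$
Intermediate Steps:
$I{\left(W \right)} = - \frac{21}{5}$ ($I{\left(W \right)} = 21 \left(- \frac{1}{5}\right) = - \frac{21}{5}$)
$123 \frac{I{\left(-8 \right)} - 681}{331 - 530} + 522 = 123 \frac{- \frac{21}{5} - 681}{331 - 530} + 522 = 123 \left(- \frac{3426}{5 \left(-199\right)}\right) + 522 = 123 \left(\left(- \frac{3426}{5}\right) \left(- \frac{1}{199}\right)\right) + 522 = 123 \cdot \frac{3426}{995} + 522 = \frac{421398}{995} + 522 = \frac{940788}{995}$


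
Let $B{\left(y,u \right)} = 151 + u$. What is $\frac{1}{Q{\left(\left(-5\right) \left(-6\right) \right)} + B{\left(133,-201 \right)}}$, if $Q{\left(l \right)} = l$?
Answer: $- \frac{1}{20} \approx -0.05$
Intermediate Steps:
$\frac{1}{Q{\left(\left(-5\right) \left(-6\right) \right)} + B{\left(133,-201 \right)}} = \frac{1}{\left(-5\right) \left(-6\right) + \left(151 - 201\right)} = \frac{1}{30 - 50} = \frac{1}{-20} = - \frac{1}{20}$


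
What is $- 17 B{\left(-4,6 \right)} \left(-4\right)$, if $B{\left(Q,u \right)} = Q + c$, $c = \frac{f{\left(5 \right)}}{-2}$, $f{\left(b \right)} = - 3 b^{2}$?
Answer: $2278$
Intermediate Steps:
$c = \frac{75}{2}$ ($c = \frac{\left(-3\right) 5^{2}}{-2} = \left(-3\right) 25 \left(- \frac{1}{2}\right) = \left(-75\right) \left(- \frac{1}{2}\right) = \frac{75}{2} \approx 37.5$)
$B{\left(Q,u \right)} = \frac{75}{2} + Q$ ($B{\left(Q,u \right)} = Q + \frac{75}{2} = \frac{75}{2} + Q$)
$- 17 B{\left(-4,6 \right)} \left(-4\right) = - 17 \left(\frac{75}{2} - 4\right) \left(-4\right) = \left(-17\right) \frac{67}{2} \left(-4\right) = \left(- \frac{1139}{2}\right) \left(-4\right) = 2278$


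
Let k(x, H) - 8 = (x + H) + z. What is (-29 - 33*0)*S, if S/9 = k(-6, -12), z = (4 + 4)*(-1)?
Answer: 4698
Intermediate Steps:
z = -8 (z = 8*(-1) = -8)
k(x, H) = H + x (k(x, H) = 8 + ((x + H) - 8) = 8 + ((H + x) - 8) = 8 + (-8 + H + x) = H + x)
S = -162 (S = 9*(-12 - 6) = 9*(-18) = -162)
(-29 - 33*0)*S = (-29 - 33*0)*(-162) = (-29 + 0)*(-162) = -29*(-162) = 4698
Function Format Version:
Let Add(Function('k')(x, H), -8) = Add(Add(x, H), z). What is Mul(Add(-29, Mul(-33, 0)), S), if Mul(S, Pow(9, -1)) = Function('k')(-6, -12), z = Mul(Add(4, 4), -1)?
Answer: 4698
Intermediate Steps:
z = -8 (z = Mul(8, -1) = -8)
Function('k')(x, H) = Add(H, x) (Function('k')(x, H) = Add(8, Add(Add(x, H), -8)) = Add(8, Add(Add(H, x), -8)) = Add(8, Add(-8, H, x)) = Add(H, x))
S = -162 (S = Mul(9, Add(-12, -6)) = Mul(9, -18) = -162)
Mul(Add(-29, Mul(-33, 0)), S) = Mul(Add(-29, Mul(-33, 0)), -162) = Mul(Add(-29, 0), -162) = Mul(-29, -162) = 4698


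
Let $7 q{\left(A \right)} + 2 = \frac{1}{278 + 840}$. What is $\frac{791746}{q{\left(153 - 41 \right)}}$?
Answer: $- \frac{6196204196}{2235} \approx -2.7724 \cdot 10^{6}$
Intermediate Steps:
$q{\left(A \right)} = - \frac{2235}{7826}$ ($q{\left(A \right)} = - \frac{2}{7} + \frac{1}{7 \left(278 + 840\right)} = - \frac{2}{7} + \frac{1}{7 \cdot 1118} = - \frac{2}{7} + \frac{1}{7} \cdot \frac{1}{1118} = - \frac{2}{7} + \frac{1}{7826} = - \frac{2235}{7826}$)
$\frac{791746}{q{\left(153 - 41 \right)}} = \frac{791746}{- \frac{2235}{7826}} = 791746 \left(- \frac{7826}{2235}\right) = - \frac{6196204196}{2235}$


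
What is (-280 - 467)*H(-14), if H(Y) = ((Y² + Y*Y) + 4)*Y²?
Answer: -57979152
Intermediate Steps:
H(Y) = Y²*(4 + 2*Y²) (H(Y) = ((Y² + Y²) + 4)*Y² = (2*Y² + 4)*Y² = (4 + 2*Y²)*Y² = Y²*(4 + 2*Y²))
(-280 - 467)*H(-14) = (-280 - 467)*(2*(-14)²*(2 + (-14)²)) = -1494*196*(2 + 196) = -1494*196*198 = -747*77616 = -57979152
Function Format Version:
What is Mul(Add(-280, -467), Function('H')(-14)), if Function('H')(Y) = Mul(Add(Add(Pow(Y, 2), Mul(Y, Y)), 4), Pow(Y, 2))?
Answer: -57979152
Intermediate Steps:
Function('H')(Y) = Mul(Pow(Y, 2), Add(4, Mul(2, Pow(Y, 2)))) (Function('H')(Y) = Mul(Add(Add(Pow(Y, 2), Pow(Y, 2)), 4), Pow(Y, 2)) = Mul(Add(Mul(2, Pow(Y, 2)), 4), Pow(Y, 2)) = Mul(Add(4, Mul(2, Pow(Y, 2))), Pow(Y, 2)) = Mul(Pow(Y, 2), Add(4, Mul(2, Pow(Y, 2)))))
Mul(Add(-280, -467), Function('H')(-14)) = Mul(Add(-280, -467), Mul(2, Pow(-14, 2), Add(2, Pow(-14, 2)))) = Mul(-747, Mul(2, 196, Add(2, 196))) = Mul(-747, Mul(2, 196, 198)) = Mul(-747, 77616) = -57979152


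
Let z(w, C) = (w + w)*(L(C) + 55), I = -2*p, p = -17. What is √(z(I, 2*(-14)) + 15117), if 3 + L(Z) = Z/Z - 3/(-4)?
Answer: 38*√13 ≈ 137.01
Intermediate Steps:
L(Z) = -5/4 (L(Z) = -3 + (Z/Z - 3/(-4)) = -3 + (1 - 3*(-¼)) = -3 + (1 + ¾) = -3 + 7/4 = -5/4)
I = 34 (I = -2*(-17) = 34)
z(w, C) = 215*w/2 (z(w, C) = (w + w)*(-5/4 + 55) = (2*w)*(215/4) = 215*w/2)
√(z(I, 2*(-14)) + 15117) = √((215/2)*34 + 15117) = √(3655 + 15117) = √18772 = 38*√13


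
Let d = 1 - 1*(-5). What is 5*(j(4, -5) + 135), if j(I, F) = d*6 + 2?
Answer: 865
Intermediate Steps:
d = 6 (d = 1 + 5 = 6)
j(I, F) = 38 (j(I, F) = 6*6 + 2 = 36 + 2 = 38)
5*(j(4, -5) + 135) = 5*(38 + 135) = 5*173 = 865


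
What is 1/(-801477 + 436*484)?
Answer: -1/590453 ≈ -1.6936e-6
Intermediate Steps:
1/(-801477 + 436*484) = 1/(-801477 + 211024) = 1/(-590453) = -1/590453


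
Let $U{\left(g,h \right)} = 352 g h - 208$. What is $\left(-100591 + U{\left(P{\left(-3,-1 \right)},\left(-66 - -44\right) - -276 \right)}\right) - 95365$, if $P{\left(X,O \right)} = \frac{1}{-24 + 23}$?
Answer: $-285572$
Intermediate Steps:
$P{\left(X,O \right)} = -1$ ($P{\left(X,O \right)} = \frac{1}{-1} = -1$)
$U{\left(g,h \right)} = -208 + 352 g h$ ($U{\left(g,h \right)} = 352 g h - 208 = -208 + 352 g h$)
$\left(-100591 + U{\left(P{\left(-3,-1 \right)},\left(-66 - -44\right) - -276 \right)}\right) - 95365 = \left(-100591 + \left(-208 + 352 \left(-1\right) \left(\left(-66 - -44\right) - -276\right)\right)\right) - 95365 = \left(-100591 + \left(-208 + 352 \left(-1\right) \left(\left(-66 + 44\right) + 276\right)\right)\right) - 95365 = \left(-100591 + \left(-208 + 352 \left(-1\right) \left(-22 + 276\right)\right)\right) - 95365 = \left(-100591 + \left(-208 + 352 \left(-1\right) 254\right)\right) - 95365 = \left(-100591 - 89616\right) - 95365 = -190207 - 95365 = -285572$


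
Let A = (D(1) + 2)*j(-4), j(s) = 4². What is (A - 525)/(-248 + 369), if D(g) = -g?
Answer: -509/121 ≈ -4.2066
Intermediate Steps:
j(s) = 16
A = 16 (A = (-1*1 + 2)*16 = (-1 + 2)*16 = 1*16 = 16)
(A - 525)/(-248 + 369) = (16 - 525)/(-248 + 369) = -509/121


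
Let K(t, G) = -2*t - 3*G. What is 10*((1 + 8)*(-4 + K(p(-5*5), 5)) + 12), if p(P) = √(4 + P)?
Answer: -1590 - 180*I*√21 ≈ -1590.0 - 824.86*I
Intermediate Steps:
K(t, G) = -3*G - 2*t
10*((1 + 8)*(-4 + K(p(-5*5), 5)) + 12) = 10*((1 + 8)*(-4 + (-3*5 - 2*√(4 - 5*5))) + 12) = 10*(9*(-4 + (-15 - 2*√(4 - 25))) + 12) = 10*(9*(-4 + (-15 - 2*I*√21)) + 12) = 10*(9*(-19 - 2*I*√21) + 12) = 10*((-171 - 18*I*√21) + 12) = 10*(-159 - 18*I*√21) = -1590 - 180*I*√21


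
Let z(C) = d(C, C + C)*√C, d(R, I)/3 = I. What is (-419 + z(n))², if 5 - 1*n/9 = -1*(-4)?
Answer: 66049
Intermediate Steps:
d(R, I) = 3*I
n = 9 (n = 45 - (-9)*(-4) = 45 - 9*4 = 45 - 36 = 9)
z(C) = 6*C^(3/2) (z(C) = (3*(C + C))*√C = (3*(2*C))*√C = (6*C)*√C = 6*C^(3/2))
(-419 + z(n))² = (-419 + 6*9^(3/2))² = (-419 + 6*27)² = (-419 + 162)² = (-257)² = 66049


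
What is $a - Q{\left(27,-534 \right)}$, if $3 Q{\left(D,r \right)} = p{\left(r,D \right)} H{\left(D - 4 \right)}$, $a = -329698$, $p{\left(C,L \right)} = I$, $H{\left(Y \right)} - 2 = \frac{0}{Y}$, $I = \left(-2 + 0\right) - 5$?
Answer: $- \frac{989080}{3} \approx -3.2969 \cdot 10^{5}$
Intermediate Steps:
$I = -7$ ($I = -2 - 5 = -7$)
$H{\left(Y \right)} = 2$ ($H{\left(Y \right)} = 2 + \frac{0}{Y} = 2 + 0 = 2$)
$p{\left(C,L \right)} = -7$
$Q{\left(D,r \right)} = - \frac{14}{3}$ ($Q{\left(D,r \right)} = \frac{\left(-7\right) 2}{3} = \frac{1}{3} \left(-14\right) = - \frac{14}{3}$)
$a - Q{\left(27,-534 \right)} = -329698 - - \frac{14}{3} = -329698 + \frac{14}{3} = - \frac{989080}{3}$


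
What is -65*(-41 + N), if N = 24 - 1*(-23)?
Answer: -390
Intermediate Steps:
N = 47 (N = 24 + 23 = 47)
-65*(-41 + N) = -65*(-41 + 47) = -65*6 = -390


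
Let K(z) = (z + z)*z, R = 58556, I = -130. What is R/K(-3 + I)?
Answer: 29278/17689 ≈ 1.6552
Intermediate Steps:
K(z) = 2*z² (K(z) = (2*z)*z = 2*z²)
R/K(-3 + I) = 58556/((2*(-3 - 130)²)) = 58556/((2*(-133)²)) = 58556/((2*17689)) = 58556/35378 = 58556*(1/35378) = 29278/17689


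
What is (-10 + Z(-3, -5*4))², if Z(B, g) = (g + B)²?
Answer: 269361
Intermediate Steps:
Z(B, g) = (B + g)²
(-10 + Z(-3, -5*4))² = (-10 + (-3 - 5*4)²)² = (-10 + (-3 - 20)²)² = (-10 + (-23)²)² = (-10 + 529)² = 519² = 269361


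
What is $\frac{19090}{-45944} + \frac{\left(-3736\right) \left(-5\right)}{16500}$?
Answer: $\frac{13581223}{18951900} \approx 0.71662$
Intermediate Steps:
$\frac{19090}{-45944} + \frac{\left(-3736\right) \left(-5\right)}{16500} = 19090 \left(- \frac{1}{45944}\right) + 18680 \cdot \frac{1}{16500} = - \frac{9545}{22972} + \frac{934}{825} = \frac{13581223}{18951900}$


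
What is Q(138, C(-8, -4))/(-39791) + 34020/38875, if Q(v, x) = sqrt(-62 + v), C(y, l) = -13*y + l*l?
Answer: 6804/7775 - 2*sqrt(19)/39791 ≈ 0.87489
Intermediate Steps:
C(y, l) = l**2 - 13*y (C(y, l) = -13*y + l**2 = l**2 - 13*y)
Q(138, C(-8, -4))/(-39791) + 34020/38875 = sqrt(-62 + 138)/(-39791) + 34020/38875 = sqrt(76)*(-1/39791) + 34020*(1/38875) = (2*sqrt(19))*(-1/39791) + 6804/7775 = -2*sqrt(19)/39791 + 6804/7775 = 6804/7775 - 2*sqrt(19)/39791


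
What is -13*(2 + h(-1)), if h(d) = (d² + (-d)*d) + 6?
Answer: -104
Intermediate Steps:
h(d) = 6 (h(d) = (d² - d²) + 6 = 0 + 6 = 6)
-13*(2 + h(-1)) = -13*(2 + 6) = -13*8 = -104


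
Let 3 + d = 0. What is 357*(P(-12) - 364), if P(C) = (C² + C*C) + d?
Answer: -28203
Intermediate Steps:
d = -3 (d = -3 + 0 = -3)
P(C) = -3 + 2*C² (P(C) = (C² + C*C) - 3 = (C² + C²) - 3 = 2*C² - 3 = -3 + 2*C²)
357*(P(-12) - 364) = 357*((-3 + 2*(-12)²) - 364) = 357*((-3 + 2*144) - 364) = 357*((-3 + 288) - 364) = 357*(285 - 364) = 357*(-79) = -28203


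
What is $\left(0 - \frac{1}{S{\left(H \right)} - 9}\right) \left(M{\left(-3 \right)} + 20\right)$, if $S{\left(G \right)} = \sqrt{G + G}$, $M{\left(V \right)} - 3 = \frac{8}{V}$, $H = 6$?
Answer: $\frac{61}{23} + \frac{122 \sqrt{3}}{207} \approx 3.673$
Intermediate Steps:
$M{\left(V \right)} = 3 + \frac{8}{V}$
$S{\left(G \right)} = \sqrt{2} \sqrt{G}$ ($S{\left(G \right)} = \sqrt{2 G} = \sqrt{2} \sqrt{G}$)
$\left(0 - \frac{1}{S{\left(H \right)} - 9}\right) \left(M{\left(-3 \right)} + 20\right) = \left(0 - \frac{1}{\sqrt{2} \sqrt{6} - 9}\right) \left(\left(3 + \frac{8}{-3}\right) + 20\right) = \left(0 - \frac{1}{2 \sqrt{3} - 9}\right) \left(\left(3 + 8 \left(- \frac{1}{3}\right)\right) + 20\right) = \left(0 - \frac{1}{-9 + 2 \sqrt{3}}\right) \left(\left(3 - \frac{8}{3}\right) + 20\right) = - \frac{1}{-9 + 2 \sqrt{3}} \left(\frac{1}{3} + 20\right) = - \frac{1}{-9 + 2 \sqrt{3}} \cdot \frac{61}{3} = - \frac{61}{3 \left(-9 + 2 \sqrt{3}\right)}$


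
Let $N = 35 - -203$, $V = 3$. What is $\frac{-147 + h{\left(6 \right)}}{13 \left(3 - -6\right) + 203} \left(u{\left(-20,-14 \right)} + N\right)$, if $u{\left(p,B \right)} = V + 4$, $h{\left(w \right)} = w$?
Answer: $- \frac{6909}{64} \approx -107.95$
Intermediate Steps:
$u{\left(p,B \right)} = 7$ ($u{\left(p,B \right)} = 3 + 4 = 7$)
$N = 238$ ($N = 35 + 203 = 238$)
$\frac{-147 + h{\left(6 \right)}}{13 \left(3 - -6\right) + 203} \left(u{\left(-20,-14 \right)} + N\right) = \frac{-147 + 6}{13 \left(3 - -6\right) + 203} \left(7 + 238\right) = - \frac{141}{13 \left(3 + 6\right) + 203} \cdot 245 = - \frac{141}{13 \cdot 9 + 203} \cdot 245 = - \frac{141}{117 + 203} \cdot 245 = - \frac{141}{320} \cdot 245 = \left(-141\right) \frac{1}{320} \cdot 245 = \left(- \frac{141}{320}\right) 245 = - \frac{6909}{64}$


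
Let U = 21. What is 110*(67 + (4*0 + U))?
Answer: 9680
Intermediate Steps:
110*(67 + (4*0 + U)) = 110*(67 + (4*0 + 21)) = 110*(67 + (0 + 21)) = 110*(67 + 21) = 110*88 = 9680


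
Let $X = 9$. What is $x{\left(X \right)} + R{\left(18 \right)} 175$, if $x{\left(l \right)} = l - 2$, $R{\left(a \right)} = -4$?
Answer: $-693$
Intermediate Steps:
$x{\left(l \right)} = -2 + l$ ($x{\left(l \right)} = l - 2 = -2 + l$)
$x{\left(X \right)} + R{\left(18 \right)} 175 = \left(-2 + 9\right) - 700 = 7 - 700 = -693$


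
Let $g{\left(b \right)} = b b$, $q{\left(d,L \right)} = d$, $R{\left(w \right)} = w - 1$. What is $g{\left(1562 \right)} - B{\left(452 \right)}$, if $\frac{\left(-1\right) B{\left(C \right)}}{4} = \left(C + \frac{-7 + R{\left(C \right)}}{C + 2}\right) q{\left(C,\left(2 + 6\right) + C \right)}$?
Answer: $\frac{739753996}{227} \approx 3.2588 \cdot 10^{6}$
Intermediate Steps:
$R{\left(w \right)} = -1 + w$
$g{\left(b \right)} = b^{2}$
$B{\left(C \right)} = - 4 C \left(C + \frac{-8 + C}{2 + C}\right)$ ($B{\left(C \right)} = - 4 \left(C + \frac{-7 + \left(-1 + C\right)}{C + 2}\right) C = - 4 \left(C + \frac{-8 + C}{2 + C}\right) C = - 4 C \left(C + \frac{-8 + C}{2 + C}\right)$)
$g{\left(1562 \right)} - B{\left(452 \right)} = 1562^{2} - 4 \cdot 452 \frac{1}{2 + 452} \left(8 - 452^{2} - 1356\right) = 2439844 - 4 \cdot 452 \cdot \frac{1}{454} \left(8 - 204304 - 1356\right) = 2439844 - 4 \cdot 452 \cdot \frac{1}{454} \left(-205652\right) = 2439844 - - \frac{185909408}{227} = 2439844 + \frac{185909408}{227} = \frac{739753996}{227}$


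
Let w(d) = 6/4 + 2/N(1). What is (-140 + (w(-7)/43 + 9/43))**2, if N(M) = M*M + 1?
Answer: 144408289/7396 ≈ 19525.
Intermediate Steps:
N(M) = 1 + M**2 (N(M) = M**2 + 1 = 1 + M**2)
w(d) = 5/2 (w(d) = 6/4 + 2/(1 + 1**2) = 6*(1/4) + 2/(1 + 1) = 3/2 + 2/2 = 3/2 + 2*(1/2) = 3/2 + 1 = 5/2)
(-140 + (w(-7)/43 + 9/43))**2 = (-140 + ((5/2)/43 + 9/43))**2 = (-140 + ((5/2)*(1/43) + 9*(1/43)))**2 = (-140 + (5/86 + 9/43))**2 = (-140 + 23/86)**2 = (-12017/86)**2 = 144408289/7396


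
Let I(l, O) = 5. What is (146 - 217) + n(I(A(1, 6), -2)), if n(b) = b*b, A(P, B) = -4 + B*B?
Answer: -46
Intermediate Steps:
A(P, B) = -4 + B**2
n(b) = b**2
(146 - 217) + n(I(A(1, 6), -2)) = (146 - 217) + 5**2 = -71 + 25 = -46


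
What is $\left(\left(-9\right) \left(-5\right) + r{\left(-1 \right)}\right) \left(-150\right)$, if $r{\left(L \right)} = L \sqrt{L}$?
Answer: $-6750 + 150 i \approx -6750.0 + 150.0 i$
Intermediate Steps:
$r{\left(L \right)} = L^{\frac{3}{2}}$
$\left(\left(-9\right) \left(-5\right) + r{\left(-1 \right)}\right) \left(-150\right) = \left(\left(-9\right) \left(-5\right) + \left(-1\right)^{\frac{3}{2}}\right) \left(-150\right) = \left(45 - i\right) \left(-150\right) = -6750 + 150 i$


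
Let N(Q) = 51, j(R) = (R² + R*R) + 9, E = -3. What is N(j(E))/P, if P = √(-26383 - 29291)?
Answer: -17*I*√6186/6186 ≈ -0.21614*I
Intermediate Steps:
j(R) = 9 + 2*R² (j(R) = (R² + R²) + 9 = 2*R² + 9 = 9 + 2*R²)
P = 3*I*√6186 (P = √(-55674) = 3*I*√6186 ≈ 235.95*I)
N(j(E))/P = 51/((3*I*√6186)) = 51*(-I*√6186/18558) = -17*I*√6186/6186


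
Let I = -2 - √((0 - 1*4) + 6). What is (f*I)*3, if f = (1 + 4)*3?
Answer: -90 - 45*√2 ≈ -153.64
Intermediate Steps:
f = 15 (f = 5*3 = 15)
I = -2 - √2 (I = -2 - √((0 - 4) + 6) = -2 - √(-4 + 6) = -2 - √2 ≈ -3.4142)
(f*I)*3 = (15*(-2 - √2))*3 = (-30 - 15*√2)*3 = -90 - 45*√2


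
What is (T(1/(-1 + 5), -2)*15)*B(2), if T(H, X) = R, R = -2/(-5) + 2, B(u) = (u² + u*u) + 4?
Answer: 432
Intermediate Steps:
B(u) = 4 + 2*u² (B(u) = (u² + u²) + 4 = 2*u² + 4 = 4 + 2*u²)
R = 12/5 (R = -2*(-⅕) + 2 = ⅖ + 2 = 12/5 ≈ 2.4000)
T(H, X) = 12/5
(T(1/(-1 + 5), -2)*15)*B(2) = ((12/5)*15)*(4 + 2*2²) = 36*(4 + 2*4) = 36*(4 + 8) = 36*12 = 432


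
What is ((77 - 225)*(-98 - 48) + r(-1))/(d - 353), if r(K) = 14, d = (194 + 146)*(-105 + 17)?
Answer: -21622/30273 ≈ -0.71423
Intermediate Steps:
d = -29920 (d = 340*(-88) = -29920)
((77 - 225)*(-98 - 48) + r(-1))/(d - 353) = ((77 - 225)*(-98 - 48) + 14)/(-29920 - 353) = (-148*(-146) + 14)/(-30273) = (21608 + 14)*(-1/30273) = 21622*(-1/30273) = -21622/30273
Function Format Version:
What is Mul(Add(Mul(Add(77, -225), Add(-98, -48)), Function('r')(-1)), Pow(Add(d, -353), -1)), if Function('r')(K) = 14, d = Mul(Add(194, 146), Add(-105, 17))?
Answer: Rational(-21622, 30273) ≈ -0.71423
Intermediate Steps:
d = -29920 (d = Mul(340, -88) = -29920)
Mul(Add(Mul(Add(77, -225), Add(-98, -48)), Function('r')(-1)), Pow(Add(d, -353), -1)) = Mul(Add(Mul(Add(77, -225), Add(-98, -48)), 14), Pow(Add(-29920, -353), -1)) = Mul(Add(Mul(-148, -146), 14), Pow(-30273, -1)) = Mul(Add(21608, 14), Rational(-1, 30273)) = Mul(21622, Rational(-1, 30273)) = Rational(-21622, 30273)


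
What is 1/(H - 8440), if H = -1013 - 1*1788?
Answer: -1/11241 ≈ -8.8960e-5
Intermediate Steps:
H = -2801 (H = -1013 - 1788 = -2801)
1/(H - 8440) = 1/(-2801 - 8440) = 1/(-11241) = -1/11241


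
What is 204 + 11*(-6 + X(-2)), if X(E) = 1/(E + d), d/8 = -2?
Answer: 2473/18 ≈ 137.39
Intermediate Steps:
d = -16 (d = 8*(-2) = -16)
X(E) = 1/(-16 + E) (X(E) = 1/(E - 16) = 1/(-16 + E))
204 + 11*(-6 + X(-2)) = 204 + 11*(-6 + 1/(-16 - 2)) = 204 + 11*(-6 + 1/(-18)) = 204 + 11*(-6 - 1/18) = 204 + 11*(-109/18) = 204 - 1199/18 = 2473/18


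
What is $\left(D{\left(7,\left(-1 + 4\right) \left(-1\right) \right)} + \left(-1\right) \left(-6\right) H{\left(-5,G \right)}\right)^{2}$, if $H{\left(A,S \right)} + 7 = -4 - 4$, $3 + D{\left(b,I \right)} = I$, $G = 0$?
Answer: $9216$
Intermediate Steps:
$D{\left(b,I \right)} = -3 + I$
$H{\left(A,S \right)} = -15$ ($H{\left(A,S \right)} = -7 - 8 = -15$)
$\left(D{\left(7,\left(-1 + 4\right) \left(-1\right) \right)} + \left(-1\right) \left(-6\right) H{\left(-5,G \right)}\right)^{2} = \left(\left(-3 + \left(-1 + 4\right) \left(-1\right)\right) + \left(-1\right) \left(-6\right) \left(-15\right)\right)^{2} = \left(\left(-3 + 3 \left(-1\right)\right) + 6 \left(-15\right)\right)^{2} = \left(\left(-3 - 3\right) - 90\right)^{2} = \left(-6 - 90\right)^{2} = \left(-96\right)^{2} = 9216$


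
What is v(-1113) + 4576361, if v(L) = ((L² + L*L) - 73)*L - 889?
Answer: -2752843073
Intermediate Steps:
v(L) = -889 + L*(-73 + 2*L²) (v(L) = ((L² + L²) - 73)*L - 889 = (2*L² - 73)*L - 889 = (-73 + 2*L²)*L - 889 = L*(-73 + 2*L²) - 889 = -889 + L*(-73 + 2*L²))
v(-1113) + 4576361 = (-889 - 73*(-1113) + 2*(-1113)³) + 4576361 = (-889 + 81249 + 2*(-1378749897)) + 4576361 = (-889 + 81249 - 2757499794) + 4576361 = -2757419434 + 4576361 = -2752843073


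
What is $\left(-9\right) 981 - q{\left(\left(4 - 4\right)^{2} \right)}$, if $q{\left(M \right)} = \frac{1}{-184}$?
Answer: $- \frac{1624535}{184} \approx -8829.0$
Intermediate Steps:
$q{\left(M \right)} = - \frac{1}{184}$
$\left(-9\right) 981 - q{\left(\left(4 - 4\right)^{2} \right)} = \left(-9\right) 981 - - \frac{1}{184} = -8829 + \frac{1}{184} = - \frac{1624535}{184}$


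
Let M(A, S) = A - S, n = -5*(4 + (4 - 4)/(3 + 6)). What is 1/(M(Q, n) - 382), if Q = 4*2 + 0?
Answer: -1/354 ≈ -0.0028249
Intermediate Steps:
Q = 8 (Q = 8 + 0 = 8)
n = -20 (n = -5*(4 + 0/9) = -5*(4 + 0*(1/9)) = -5*(4 + 0) = -5*4 = -20)
1/(M(Q, n) - 382) = 1/((8 - 1*(-20)) - 382) = 1/((8 + 20) - 382) = 1/(28 - 382) = 1/(-354) = -1/354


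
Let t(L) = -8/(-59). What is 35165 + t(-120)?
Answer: 2074743/59 ≈ 35165.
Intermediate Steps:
t(L) = 8/59 (t(L) = -8*(-1/59) = 8/59)
35165 + t(-120) = 35165 + 8/59 = 2074743/59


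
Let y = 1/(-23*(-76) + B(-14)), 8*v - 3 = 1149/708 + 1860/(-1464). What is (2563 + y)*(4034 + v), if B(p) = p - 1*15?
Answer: 1023546120285727/98986896 ≈ 1.0340e+7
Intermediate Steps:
B(p) = -15 + p (B(p) = p - 15 = -15 + p)
v = 48261/115168 (v = 3/8 + (1149/708 + 1860/(-1464))/8 = 3/8 + (1149*(1/708) + 1860*(-1/1464))/8 = 3/8 + (383/236 - 155/122)/8 = 3/8 + (⅛)*(5073/14396) = 3/8 + 5073/115168 = 48261/115168 ≈ 0.41905)
y = 1/1719 (y = 1/(-23*(-76) + (-15 - 14)) = 1/(1748 - 29) = 1/1719 ≈ 0.00058173)
(2563 + y)*(4034 + v) = (2563 + 1/1719)*(4034 + 48261/115168) = (4405798/1719)*(464635973/115168) = 1023546120285727/98986896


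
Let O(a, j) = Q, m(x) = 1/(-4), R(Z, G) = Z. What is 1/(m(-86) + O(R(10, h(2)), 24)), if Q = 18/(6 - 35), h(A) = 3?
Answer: -116/101 ≈ -1.1485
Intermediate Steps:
m(x) = -¼
Q = -18/29 (Q = 18/(-29) = 18*(-1/29) = -18/29 ≈ -0.62069)
O(a, j) = -18/29
1/(m(-86) + O(R(10, h(2)), 24)) = 1/(-¼ - 18/29) = 1/(-101/116) = -116/101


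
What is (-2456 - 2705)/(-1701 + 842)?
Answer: 5161/859 ≈ 6.0081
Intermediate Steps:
(-2456 - 2705)/(-1701 + 842) = -5161/(-859) = -5161*(-1/859) = 5161/859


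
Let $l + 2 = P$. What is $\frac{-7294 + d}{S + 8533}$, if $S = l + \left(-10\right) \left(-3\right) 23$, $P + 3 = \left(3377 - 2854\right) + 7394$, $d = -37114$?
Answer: $- \frac{44408}{17135} \approx -2.5917$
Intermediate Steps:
$P = 7914$ ($P = -3 + \left(\left(3377 - 2854\right) + 7394\right) = -3 + \left(523 + 7394\right) = -3 + 7917 = 7914$)
$l = 7912$ ($l = -2 + 7914 = 7912$)
$S = 8602$ ($S = 7912 + \left(-10\right) \left(-3\right) 23 = 7912 + 30 \cdot 23 = 7912 + 690 = 8602$)
$\frac{-7294 + d}{S + 8533} = \frac{-7294 - 37114}{8602 + 8533} = - \frac{44408}{17135}$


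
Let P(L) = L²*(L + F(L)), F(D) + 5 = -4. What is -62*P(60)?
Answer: -11383200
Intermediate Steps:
F(D) = -9 (F(D) = -5 - 4 = -9)
P(L) = L²*(-9 + L) (P(L) = L²*(L - 9) = L²*(-9 + L))
-62*P(60) = -62*60²*(-9 + 60) = -223200*51 = -62*183600 = -11383200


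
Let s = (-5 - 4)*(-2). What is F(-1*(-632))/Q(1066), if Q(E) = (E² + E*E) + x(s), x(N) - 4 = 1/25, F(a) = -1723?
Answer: -43075/56817901 ≈ -0.00075812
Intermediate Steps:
s = 18 (s = -9*(-2) = 18)
x(N) = 101/25 (x(N) = 4 + 1/25 = 101/25)
Q(E) = 101/25 + 2*E² (Q(E) = (E² + E*E) + 101/25 = (E² + E²) + 101/25 = 2*E² + 101/25 = 101/25 + 2*E²)
F(-1*(-632))/Q(1066) = -1723/(101/25 + 2*1066²) = -1723/(101/25 + 2*1136356) = -1723/(101/25 + 2272712) = -1723/56817901/25 = -1723*25/56817901 = -43075/56817901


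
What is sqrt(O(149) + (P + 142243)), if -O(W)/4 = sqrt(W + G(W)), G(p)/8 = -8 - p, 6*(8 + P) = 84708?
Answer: sqrt(156353 - 12*I*sqrt(123)) ≈ 395.42 - 0.168*I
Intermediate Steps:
P = 14110 (P = -8 + (1/6)*84708 = -8 + 14118 = 14110)
G(p) = -64 - 8*p (G(p) = 8*(-8 - p) = -64 - 8*p)
O(W) = -4*sqrt(-64 - 7*W) (O(W) = -4*sqrt(W + (-64 - 8*W)) = -4*sqrt(-64 - 7*W))
sqrt(O(149) + (P + 142243)) = sqrt(-4*sqrt(-64 - 7*149) + (14110 + 142243)) = sqrt(-4*sqrt(-64 - 1043) + 156353) = sqrt(-12*I*sqrt(123) + 156353) = sqrt(156353 - 12*I*sqrt(123))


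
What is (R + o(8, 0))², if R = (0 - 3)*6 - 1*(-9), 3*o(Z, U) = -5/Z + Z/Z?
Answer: 5041/64 ≈ 78.766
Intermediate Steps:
o(Z, U) = ⅓ - 5/(3*Z) (o(Z, U) = (-5/Z + Z/Z)/3 = (-5/Z + 1)/3 = (1 - 5/Z)/3 = ⅓ - 5/(3*Z))
R = -9 (R = -3*6 + 9 = -18 + 9 = -9)
(R + o(8, 0))² = (-9 + (⅓)*(-5 + 8)/8)² = (-9 + (⅓)*(⅛)*3)² = (-9 + ⅛)² = (-71/8)² = 5041/64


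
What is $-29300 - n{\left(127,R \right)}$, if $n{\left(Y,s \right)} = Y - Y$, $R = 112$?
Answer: $-29300$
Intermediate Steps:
$n{\left(Y,s \right)} = 0$
$-29300 - n{\left(127,R \right)} = -29300 - 0 = -29300 + 0 = -29300$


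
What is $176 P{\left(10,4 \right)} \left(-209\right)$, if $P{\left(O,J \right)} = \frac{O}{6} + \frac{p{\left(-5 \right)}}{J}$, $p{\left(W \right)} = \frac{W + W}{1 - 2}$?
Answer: $- \frac{459800}{3} \approx -1.5327 \cdot 10^{5}$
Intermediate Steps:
$p{\left(W \right)} = - 2 W$ ($p{\left(W \right)} = \frac{2 W}{-1} = 2 W \left(-1\right) = - 2 W$)
$P{\left(O,J \right)} = \frac{10}{J} + \frac{O}{6}$ ($P{\left(O,J \right)} = \frac{O}{6} + \frac{\left(-2\right) \left(-5\right)}{J} = O \frac{1}{6} + \frac{10}{J} = \frac{O}{6} + \frac{10}{J} = \frac{10}{J} + \frac{O}{6}$)
$176 P{\left(10,4 \right)} \left(-209\right) = 176 \left(\frac{10}{4} + \frac{1}{6} \cdot 10\right) \left(-209\right) = 176 \left(10 \cdot \frac{1}{4} + \frac{5}{3}\right) \left(-209\right) = 176 \left(\frac{5}{2} + \frac{5}{3}\right) \left(-209\right) = 176 \cdot \frac{25}{6} \left(-209\right) = \frac{2200}{3} \left(-209\right) = - \frac{459800}{3}$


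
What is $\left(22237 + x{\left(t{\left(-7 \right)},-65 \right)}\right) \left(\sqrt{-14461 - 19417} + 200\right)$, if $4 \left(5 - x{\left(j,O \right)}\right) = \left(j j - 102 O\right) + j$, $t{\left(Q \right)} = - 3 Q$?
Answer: $4093800 + 20469 i \sqrt{33878} \approx 4.0938 \cdot 10^{6} + 3.7675 \cdot 10^{6} i$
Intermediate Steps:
$x{\left(j,O \right)} = 5 - \frac{j}{4} - \frac{j^{2}}{4} + \frac{51 O}{2}$ ($x{\left(j,O \right)} = 5 - \frac{\left(j j - 102 O\right) + j}{4} = 5 - \frac{\left(j^{2} - 102 O\right) + j}{4} = 5 - \frac{j + j^{2} - 102 O}{4} = 5 - \left(- \frac{51 O}{2} + \frac{j}{4} + \frac{j^{2}}{4}\right) = 5 - \frac{j}{4} - \frac{j^{2}}{4} + \frac{51 O}{2}$)
$\left(22237 + x{\left(t{\left(-7 \right)},-65 \right)}\right) \left(\sqrt{-14461 - 19417} + 200\right) = \left(22237 + \left(5 - \frac{\left(-3\right) \left(-7\right)}{4} - \frac{\left(\left(-3\right) \left(-7\right)\right)^{2}}{4} + \frac{51}{2} \left(-65\right)\right)\right) \left(\sqrt{-14461 - 19417} + 200\right) = \left(22237 - \left(\frac{6631}{4} + \frac{441}{4}\right)\right) \left(\sqrt{-33878} + 200\right) = \left(22237 - 1768\right) \left(i \sqrt{33878} + 200\right) = \left(22237 - 1768\right) \left(200 + i \sqrt{33878}\right) = 20469 \left(200 + i \sqrt{33878}\right) = 4093800 + 20469 i \sqrt{33878}$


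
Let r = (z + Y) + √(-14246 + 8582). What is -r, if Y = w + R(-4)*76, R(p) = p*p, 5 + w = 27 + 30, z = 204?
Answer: -1472 - 4*I*√354 ≈ -1472.0 - 75.26*I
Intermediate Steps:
w = 52 (w = -5 + (27 + 30) = -5 + 57 = 52)
R(p) = p²
Y = 1268 (Y = 52 + (-4)²*76 = 52 + 16*76 = 52 + 1216 = 1268)
r = 1472 + 4*I*√354 (r = (204 + 1268) + √(-14246 + 8582) = 1472 + √(-5664) = 1472 + 4*I*√354 ≈ 1472.0 + 75.26*I)
-r = -(1472 + 4*I*√354) = -1472 - 4*I*√354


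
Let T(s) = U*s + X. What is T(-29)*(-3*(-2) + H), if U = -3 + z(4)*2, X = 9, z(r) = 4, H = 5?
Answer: -1496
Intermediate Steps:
U = 5 (U = -3 + 4*2 = -3 + 8 = 5)
T(s) = 9 + 5*s (T(s) = 5*s + 9 = 9 + 5*s)
T(-29)*(-3*(-2) + H) = (9 + 5*(-29))*(-3*(-2) + 5) = (9 - 145)*(6 + 5) = -136*11 = -1496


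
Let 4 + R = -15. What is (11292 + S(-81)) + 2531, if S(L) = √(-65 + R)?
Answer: 13823 + 2*I*√21 ≈ 13823.0 + 9.1651*I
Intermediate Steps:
R = -19 (R = -4 - 15 = -19)
S(L) = 2*I*√21 (S(L) = √(-65 - 19) = √(-84) = 2*I*√21)
(11292 + S(-81)) + 2531 = (11292 + 2*I*√21) + 2531 = 13823 + 2*I*√21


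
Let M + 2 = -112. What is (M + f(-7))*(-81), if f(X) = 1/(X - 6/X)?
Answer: 397629/43 ≈ 9247.2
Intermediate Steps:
M = -114 (M = -2 - 112 = -114)
(M + f(-7))*(-81) = (-114 - 7/(-6 + (-7)**2))*(-81) = (-114 - 7/(-6 + 49))*(-81) = (-114 - 7/43)*(-81) = -4909/43*(-81) = 397629/43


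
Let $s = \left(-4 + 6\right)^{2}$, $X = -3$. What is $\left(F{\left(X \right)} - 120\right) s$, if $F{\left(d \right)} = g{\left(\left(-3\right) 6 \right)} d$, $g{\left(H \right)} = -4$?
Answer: $-432$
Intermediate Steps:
$F{\left(d \right)} = - 4 d$
$s = 4$ ($s = 2^{2} = 4$)
$\left(F{\left(X \right)} - 120\right) s = \left(\left(-4\right) \left(-3\right) - 120\right) 4 = \left(12 - 120\right) 4 = \left(-108\right) 4 = -432$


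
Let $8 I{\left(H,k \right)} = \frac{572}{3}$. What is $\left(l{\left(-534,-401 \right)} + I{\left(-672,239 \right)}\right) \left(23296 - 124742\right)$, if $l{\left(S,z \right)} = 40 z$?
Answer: $\frac{4874328131}{3} \approx 1.6248 \cdot 10^{9}$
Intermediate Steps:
$I{\left(H,k \right)} = \frac{143}{6}$ ($I{\left(H,k \right)} = \frac{572 \cdot \frac{1}{3}}{8} = \frac{1}{8} \cdot \frac{572}{3} = \frac{143}{6}$)
$\left(l{\left(-534,-401 \right)} + I{\left(-672,239 \right)}\right) \left(23296 - 124742\right) = \left(40 \left(-401\right) + \frac{143}{6}\right) \left(23296 - 124742\right) = \left(-16040 + \frac{143}{6}\right) \left(-101446\right) = \left(- \frac{96097}{6}\right) \left(-101446\right) = \frac{4874328131}{3}$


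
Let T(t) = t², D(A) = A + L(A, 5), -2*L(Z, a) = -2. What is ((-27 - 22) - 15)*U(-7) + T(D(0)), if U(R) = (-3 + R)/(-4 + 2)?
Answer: -319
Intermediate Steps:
L(Z, a) = 1 (L(Z, a) = -½*(-2) = 1)
D(A) = 1 + A (D(A) = A + 1 = 1 + A)
U(R) = 3/2 - R/2 (U(R) = (-3 + R)/(-2) = (-3 + R)*(-½) = 3/2 - R/2)
((-27 - 22) - 15)*U(-7) + T(D(0)) = ((-27 - 22) - 15)*(3/2 - ½*(-7)) + (1 + 0)² = (-49 - 15)*(3/2 + 7/2) + 1² = -64*5 + 1 = -320 + 1 = -319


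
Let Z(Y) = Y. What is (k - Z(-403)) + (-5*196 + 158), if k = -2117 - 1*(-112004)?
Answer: 109468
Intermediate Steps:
k = 109887 (k = -2117 + 112004 = 109887)
(k - Z(-403)) + (-5*196 + 158) = (109887 - 1*(-403)) + (-5*196 + 158) = (109887 + 403) + (-980 + 158) = 110290 - 822 = 109468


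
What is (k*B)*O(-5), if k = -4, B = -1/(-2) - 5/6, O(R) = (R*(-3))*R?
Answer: -100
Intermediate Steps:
O(R) = -3*R² (O(R) = (-3*R)*R = -3*R²)
B = -⅓ (B = -1*(-½) - 5*⅙ = ½ - ⅚ = -⅓ ≈ -0.33333)
(k*B)*O(-5) = (-4*(-⅓))*(-3*(-5)²) = 4*(-3*25)/3 = (4/3)*(-75) = -100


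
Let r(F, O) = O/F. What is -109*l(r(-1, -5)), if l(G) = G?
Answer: -545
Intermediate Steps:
-109*l(r(-1, -5)) = -(-545)/(-1) = -(-545)*(-1) = -109*5 = -545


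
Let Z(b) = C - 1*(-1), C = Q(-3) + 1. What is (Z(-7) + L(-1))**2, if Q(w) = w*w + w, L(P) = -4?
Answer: 16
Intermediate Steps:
Q(w) = w + w**2 (Q(w) = w**2 + w = w + w**2)
C = 7 (C = -3*(1 - 3) + 1 = -3*(-2) + 1 = 6 + 1 = 7)
Z(b) = 8 (Z(b) = 7 - 1*(-1) = 7 + 1 = 8)
(Z(-7) + L(-1))**2 = (8 - 4)**2 = 4**2 = 16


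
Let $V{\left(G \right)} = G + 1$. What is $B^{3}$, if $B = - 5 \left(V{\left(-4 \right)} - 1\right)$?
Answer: $8000$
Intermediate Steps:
$V{\left(G \right)} = 1 + G$
$B = 20$ ($B = - 5 \left(\left(1 - 4\right) - 1\right) = - 5 \left(-3 - 1\right) = \left(-5\right) \left(-4\right) = 20$)
$B^{3} = 20^{3} = 8000$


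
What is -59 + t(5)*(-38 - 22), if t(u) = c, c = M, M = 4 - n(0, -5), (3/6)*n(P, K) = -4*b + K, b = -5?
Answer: 1501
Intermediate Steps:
n(P, K) = 40 + 2*K (n(P, K) = 2*(-4*(-5) + K) = 2*(20 + K) = 40 + 2*K)
M = -26 (M = 4 - (40 + 2*(-5)) = 4 - (40 - 10) = 4 - 1*30 = 4 - 30 = -26)
c = -26
t(u) = -26
-59 + t(5)*(-38 - 22) = -59 - 26*(-38 - 22) = -59 - 26*(-60) = -59 + 1560 = 1501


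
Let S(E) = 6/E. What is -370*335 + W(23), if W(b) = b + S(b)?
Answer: -2850315/23 ≈ -1.2393e+5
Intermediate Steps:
W(b) = b + 6/b
-370*335 + W(23) = -370*335 + (23 + 6/23) = -123950 + (23 + 6*(1/23)) = -123950 + (23 + 6/23) = -123950 + 535/23 = -2850315/23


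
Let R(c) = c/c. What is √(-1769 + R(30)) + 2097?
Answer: 2097 + 2*I*√442 ≈ 2097.0 + 42.048*I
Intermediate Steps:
R(c) = 1
√(-1769 + R(30)) + 2097 = √(-1769 + 1) + 2097 = √(-1768) + 2097 = 2*I*√442 + 2097 = 2097 + 2*I*√442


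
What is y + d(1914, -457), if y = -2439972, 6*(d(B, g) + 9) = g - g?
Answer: -2439981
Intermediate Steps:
d(B, g) = -9 (d(B, g) = -9 + (g - g)/6 = -9 + (⅙)*0 = -9 + 0 = -9)
y + d(1914, -457) = -2439972 - 9 = -2439981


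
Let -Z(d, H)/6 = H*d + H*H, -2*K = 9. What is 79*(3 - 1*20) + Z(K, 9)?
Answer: -1586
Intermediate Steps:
K = -9/2 (K = -½*9 = -9/2 ≈ -4.5000)
Z(d, H) = -6*H² - 6*H*d (Z(d, H) = -6*(H*d + H*H) = -6*(H*d + H²) = -6*(H² + H*d) = -6*H² - 6*H*d)
79*(3 - 1*20) + Z(K, 9) = 79*(3 - 1*20) - 6*9*(9 - 9/2) = 79*(3 - 20) - 6*9*9/2 = 79*(-17) - 243 = -1343 - 243 = -1586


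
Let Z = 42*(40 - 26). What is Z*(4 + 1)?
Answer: 2940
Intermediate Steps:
Z = 588 (Z = 42*14 = 588)
Z*(4 + 1) = 588*(4 + 1) = 588*5 = 2940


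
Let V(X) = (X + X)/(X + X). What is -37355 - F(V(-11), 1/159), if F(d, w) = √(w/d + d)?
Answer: -37355 - 4*√1590/159 ≈ -37356.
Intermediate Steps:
V(X) = 1 (V(X) = (2*X)/((2*X)) = (2*X)*(1/(2*X)) = 1)
F(d, w) = √(d + w/d)
-37355 - F(V(-11), 1/159) = -37355 - √(1 + 1/(159*1)) = -37355 - √(1 + (1/159)*1) = -37355 - √(1 + 1/159) = -37355 - √(160/159) = -37355 - 4*√1590/159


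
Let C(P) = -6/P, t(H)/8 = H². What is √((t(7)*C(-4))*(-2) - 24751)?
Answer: I*√25927 ≈ 161.02*I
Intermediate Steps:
t(H) = 8*H²
√((t(7)*C(-4))*(-2) - 24751) = √(((8*7²)*(-6/(-4)))*(-2) - 24751) = √(((8*49)*(-6*(-¼)))*(-2) - 24751) = √((392*(3/2))*(-2) - 24751) = √(588*(-2) - 24751) = √(-1176 - 24751) = √(-25927) = I*√25927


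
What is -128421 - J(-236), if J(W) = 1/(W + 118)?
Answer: -15153677/118 ≈ -1.2842e+5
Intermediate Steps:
J(W) = 1/(118 + W)
-128421 - J(-236) = -128421 - 1/(118 - 236) = -128421 - 1/(-118) = -128421 - 1*(-1/118) = -128421 + 1/118 = -15153677/118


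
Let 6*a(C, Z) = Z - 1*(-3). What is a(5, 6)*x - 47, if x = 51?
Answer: 59/2 ≈ 29.500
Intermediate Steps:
a(C, Z) = 1/2 + Z/6 (a(C, Z) = (Z - 1*(-3))/6 = (Z + 3)/6 = (3 + Z)/6 = 1/2 + Z/6)
a(5, 6)*x - 47 = (1/2 + (1/6)*6)*51 - 47 = (1/2 + 1)*51 - 47 = (3/2)*51 - 47 = 153/2 - 47 = 59/2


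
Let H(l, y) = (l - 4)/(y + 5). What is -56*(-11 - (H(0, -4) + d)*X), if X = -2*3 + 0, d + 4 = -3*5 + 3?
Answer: 7336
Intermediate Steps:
d = -16 (d = -4 + (-3*5 + 3) = -4 + (-15 + 3) = -4 - 12 = -16)
X = -6 (X = -6 + 0 = -6)
H(l, y) = (-4 + l)/(5 + y)
-56*(-11 - (H(0, -4) + d)*X) = -56*(-11 - ((-4 + 0)/(5 - 4) - 16)*(-6)) = -56*(-11 - (-4/1 - 16)*(-6)) = -56*(-11 - (1*(-4) - 16)*(-6)) = -56*(-11 - (-4 - 16)*(-6)) = -56*(-11 - (-20)*(-6)) = -56*(-11 - 1*120) = -56*(-11 - 120) = -56*(-131) = 7336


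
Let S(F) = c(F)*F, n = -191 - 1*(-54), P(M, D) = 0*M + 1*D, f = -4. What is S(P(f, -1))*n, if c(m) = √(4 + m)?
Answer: 137*√3 ≈ 237.29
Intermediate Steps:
P(M, D) = D (P(M, D) = 0 + D = D)
n = -137 (n = -191 + 54 = -137)
S(F) = F*√(4 + F) (S(F) = √(4 + F)*F = F*√(4 + F))
S(P(f, -1))*n = -√(4 - 1)*(-137) = -√3*(-137) = 137*√3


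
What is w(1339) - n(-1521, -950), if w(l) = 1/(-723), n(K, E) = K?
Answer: 1099682/723 ≈ 1521.0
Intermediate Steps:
w(l) = -1/723
w(1339) - n(-1521, -950) = -1/723 - 1*(-1521) = -1/723 + 1521 = 1099682/723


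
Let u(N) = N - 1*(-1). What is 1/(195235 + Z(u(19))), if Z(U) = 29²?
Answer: 1/196076 ≈ 5.1001e-6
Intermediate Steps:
u(N) = 1 + N (u(N) = N + 1 = 1 + N)
Z(U) = 841
1/(195235 + Z(u(19))) = 1/(195235 + 841) = 1/196076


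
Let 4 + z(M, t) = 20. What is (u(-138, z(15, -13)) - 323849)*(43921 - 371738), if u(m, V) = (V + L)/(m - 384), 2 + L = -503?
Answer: 18472344693971/174 ≈ 1.0616e+11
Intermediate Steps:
L = -505 (L = -2 - 503 = -505)
z(M, t) = 16 (z(M, t) = -4 + 20 = 16)
u(m, V) = (-505 + V)/(-384 + m) (u(m, V) = (V - 505)/(m - 384) = (-505 + V)/(-384 + m))
(u(-138, z(15, -13)) - 323849)*(43921 - 371738) = ((-505 + 16)/(-384 - 138) - 323849)*(43921 - 371738) = (-489/(-522) - 323849)*(-327817) = (-1/522*(-489) - 323849)*(-327817) = (163/174 - 323849)*(-327817) = -56349563/174*(-327817) = 18472344693971/174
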